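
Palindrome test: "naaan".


Word: "naaan"
Reversed: "naaan"
Forward == Backward? naaan == naaan
Palindrome = Yes


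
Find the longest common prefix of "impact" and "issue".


Word 1: "impact"
Word 2: "issue"
Comparing from start:
  Pos 0: 'i' == 'i'
  Pos 1: 'm' != 's' (stop)
LCP = "i" (length 1)


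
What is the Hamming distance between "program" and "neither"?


Comparing character by character (same length = 7):
  Pos 0: 'p' vs 'n' !=
  Pos 1: 'r' vs 'e' !=
  Pos 2: 'o' vs 'i' !=
  Pos 3: 'g' vs 't' !=
  Pos 4: 'r' vs 'h' !=
  Pos 5: 'a' vs 'e' !=
  Pos 6: 'm' vs 'r' !=
Hamming distance = 7


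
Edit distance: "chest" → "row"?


Word 1: "chest" (length 5)
Word 2: "row" (length 3)
One optimal edit sequence (insert/delete/substitute each cost 1):
  1. delete 'c'  (+1)
  2. delete 'h'  (+1)
  3. substitute 'e' -> 'r'  (+1)
  4. substitute 's' -> 'o'  (+1)
  5. substitute 't' -> 'w'  (+1)
Total edit operations: 5
Edit distance = 5


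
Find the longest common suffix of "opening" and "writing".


Word 1: "opening"
Word 2: "writing"
Comparing from end:
  Pos -1: 'g' == 'g'
  Pos -2: 'n' == 'n'
  Pos -3: 'i' == 'i'
  Pos -4: 'n' != 't' (stop)
LCS = "ing" (length 3)


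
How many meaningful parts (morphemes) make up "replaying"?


Word: "replaying"
Morphemes: re- / play / -ing
Each morpheme carries meaning
= 3 morphemes


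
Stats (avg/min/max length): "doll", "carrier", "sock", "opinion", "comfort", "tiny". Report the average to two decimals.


Lengths: "doll"=4, "carrier"=7, "sock"=4, "opinion"=7, "comfort"=7, "tiny"=4
Sum = 33, Count = 6
Average = 33/6 = 5.50
= avg=5.50, min=4, max=7


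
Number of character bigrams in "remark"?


Word: "remark" (length 6)
Number of 2-grams = length - 2 + 1 = 6 - 2 + 1
= 5


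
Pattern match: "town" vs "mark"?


Pattern of "town": [0, 1, 2, 3]
Pattern of "mark": [0, 1, 2, 3]
Patterns match
Same pattern = Yes


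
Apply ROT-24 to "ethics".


Word: "ethics"
Shift: 24
Each letter → (letter + shift) mod 26:
  'e' (4) + 24 = 2 → 'c'
  't' (19) + 24 = 17 → 'r'
  'h' (7) + 24 = 5 → 'f'
  'i' (8) + 24 = 6 → 'g'
  'c' (2) + 24 = 0 → 'a'
  's' (18) + 24 = 16 → 'q'
Result = "crfgaq"


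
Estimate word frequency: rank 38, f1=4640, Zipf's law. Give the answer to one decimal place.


Zipf's law: f(r) = f(1) / r
f(1) = 4640
f(38) = 4640 / 38
= 122.1 occurrences


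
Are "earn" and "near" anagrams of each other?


Word 1: "earn" → sorted: aenr
Word 2: "near" → sorted: aenr
Same letters? aenr == aenr
Anagram = Yes


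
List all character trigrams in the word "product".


Word: "product" (length 7)
Number of trigrams = 7 - 3 + 1 = 5
  Position 0: "pro"
  Position 1: "rod"
  Position 2: "odu"
  Position 3: "duc"
  Position 4: "uct"
Trigrams = "pro", "rod", "odu", "duc", "uct"


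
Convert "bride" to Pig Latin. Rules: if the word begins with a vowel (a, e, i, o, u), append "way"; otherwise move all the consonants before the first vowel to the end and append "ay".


Word: "bride"
Starts with consonant(s) → move to end, add 'ay'
Consonant cluster: "br"
Pig Latin = "idebray"


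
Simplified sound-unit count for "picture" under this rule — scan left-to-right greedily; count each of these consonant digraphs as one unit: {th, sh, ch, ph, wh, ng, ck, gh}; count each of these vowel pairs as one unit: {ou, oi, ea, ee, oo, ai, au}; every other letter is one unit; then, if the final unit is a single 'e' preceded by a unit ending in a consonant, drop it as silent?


Word: "picture" (7 letters)
Left-to-right scan:
  (1) 'p' (letter)
  (2) 'i' (letter)
  (3) 'c' (letter)
  (4) 't' (letter)
  (5) 'u' (letter)
  (6) 'r' (letter)
  (7) 'e' (letter)
Units from scan: 7
Final unit is 'e' after a consonant -> drop as silent (-1)
Sound units = 6 units


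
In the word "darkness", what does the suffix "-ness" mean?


Suffix: -ness
Example: darkness = dark + -ness
Meaning = state of being


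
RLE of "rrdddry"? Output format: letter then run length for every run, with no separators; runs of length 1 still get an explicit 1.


String: "rrdddry"
Scanning for consecutive runs:
  'r' x 2
  'd' x 3
  'r' x 1
  'y' x 1
RLE = "r2d3r1y1"


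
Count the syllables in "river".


Word: "river"
Syllable breakdown: riv · er
Counting: 2 parts
= 2 syllables


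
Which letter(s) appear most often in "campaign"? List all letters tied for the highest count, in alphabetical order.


Word: "campaign"
Letter counts:
  'a': 2
  'c': 1
  'g': 1
  'i': 1
  'm': 1
  'n': 1
  'p': 1
Maximum count = 2
Most frequent = 'a' (2 times each)


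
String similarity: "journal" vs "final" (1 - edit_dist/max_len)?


Word 1: "journal" (length 7)
Word 2: "final" (length 5)
One optimal edit sequence:
  1. delete 'j'  (+1)
  2. delete 'o'  (+1)
  3. substitute 'u' -> 'f'  (+1)
  4. substitute 'r' -> 'i'  (+1)
  5. keep 'n'
  6. keep 'a'
  7. keep 'l'
Edit distance = 4
Max length = max(7, 5) = 7
Similarity = 1 - 4/7
= 0.4286


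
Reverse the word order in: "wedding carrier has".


Original: "wedding carrier has"
Words (1..n): wedding | carrier | has
Reversed (n..1): has | carrier | wedding
Result = "has carrier wedding"


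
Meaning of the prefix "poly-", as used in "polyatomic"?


Prefix: poly-
Example: polyatomic (poly- + atomic)
Meaning = many


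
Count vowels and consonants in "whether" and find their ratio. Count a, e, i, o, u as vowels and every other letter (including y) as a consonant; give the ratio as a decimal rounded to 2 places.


Word: "whether"
Vowels (a,e,i,o,u): 2
Consonants: 5
Ratio = 2/5
= 0.40


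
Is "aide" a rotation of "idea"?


Word: "idea", Candidate: "aide"
Method: check if candidate is substring of word+word
"ideaidea" contains "aide"? Yes
Is rotation = Yes


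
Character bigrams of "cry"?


Word: "cry" (length 3)
Number of bigrams = 3 - 2 + 1 = 2
  Position 0: "cr"
  Position 1: "ry"
Bigrams = "cr", "ry"


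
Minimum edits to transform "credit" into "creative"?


Word 1: "credit" (length 6)
Word 2: "creative" (length 8)
One optimal edit sequence (insert/delete/substitute each cost 1):
  1. keep 'c'
  2. keep 'r'
  3. keep 'e'
  4. insert 'a'  (+1)
  5. substitute 'd' -> 't'  (+1)
  6. keep 'i'
  7. insert 'v'  (+1)
  8. substitute 't' -> 'e'  (+1)
Total edit operations: 4
Edit distance = 4


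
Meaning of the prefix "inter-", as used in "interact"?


Prefix: inter-
Example: interact (inter- + act)
Meaning = between


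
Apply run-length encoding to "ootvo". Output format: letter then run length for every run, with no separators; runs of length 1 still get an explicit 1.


String: "ootvo"
Scanning for consecutive runs:
  'o' x 2
  't' x 1
  'v' x 1
  'o' x 1
RLE = "o2t1v1o1"


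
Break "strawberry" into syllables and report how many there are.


Word: "strawberry"
Syllable breakdown: straw / ber / ry
Counting: 3 parts
= 3 syllables


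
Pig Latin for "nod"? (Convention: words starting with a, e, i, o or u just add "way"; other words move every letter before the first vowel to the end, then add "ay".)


Word: "nod"
Starts with consonant(s) → move to end, add 'ay'
Consonant cluster: "n"
Pig Latin = "odnay"


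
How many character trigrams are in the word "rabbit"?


Word: "rabbit" (length 6)
Number of 3-grams = length - 3 + 1 = 6 - 3 + 1
= 4


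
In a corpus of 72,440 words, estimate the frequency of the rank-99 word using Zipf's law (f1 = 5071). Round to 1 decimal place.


Zipf's law: f(r) = f(1) / r
f(1) = 5071
f(99) = 5071 / 99
= 51.2 occurrences


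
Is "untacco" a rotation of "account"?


Word: "account", Candidate: "untacco"
Method: check if candidate is substring of word+word
"accountaccount" contains "untacco"? Yes
Is rotation = Yes


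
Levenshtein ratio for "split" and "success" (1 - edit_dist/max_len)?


Word 1: "split" (length 5)
Word 2: "success" (length 7)
One optimal edit sequence:
  1. keep 's'
  2. insert 'u'  (+1)
  3. insert 'c'  (+1)
  4. substitute 'p' -> 'c'  (+1)
  5. substitute 'l' -> 'e'  (+1)
  6. substitute 'i' -> 's'  (+1)
  7. substitute 't' -> 's'  (+1)
Edit distance = 6
Max length = max(5, 7) = 7
Similarity = 1 - 6/7
= 0.1429


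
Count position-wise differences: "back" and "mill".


Comparing character by character (same length = 4):
  Pos 0: 'b' vs 'm' !=
  Pos 1: 'a' vs 'i' !=
  Pos 2: 'c' vs 'l' !=
  Pos 3: 'k' vs 'l' !=
Hamming distance = 4


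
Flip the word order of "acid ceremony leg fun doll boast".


Original: "acid ceremony leg fun doll boast"
Words (1..n): acid | ceremony | leg | fun | doll | boast
Reversed (n..1): boast | doll | fun | leg | ceremony | acid
Result = "boast doll fun leg ceremony acid"


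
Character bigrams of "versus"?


Word: "versus" (length 6)
Number of bigrams = 6 - 2 + 1 = 5
  Position 0: "ve"
  Position 1: "er"
  Position 2: "rs"
  Position 3: "su"
  Position 4: "us"
Bigrams = "ve", "er", "rs", "su", "us"


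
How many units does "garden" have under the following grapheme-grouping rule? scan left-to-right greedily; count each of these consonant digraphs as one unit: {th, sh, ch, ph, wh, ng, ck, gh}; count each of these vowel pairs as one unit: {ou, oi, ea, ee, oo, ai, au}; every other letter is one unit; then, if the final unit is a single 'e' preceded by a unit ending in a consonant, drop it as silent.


Word: "garden" (6 letters)
Left-to-right scan:
  [1] 'g' (letter)
  [2] 'a' (letter)
  [3] 'r' (letter)
  [4] 'd' (letter)
  [5] 'e' (letter)
  [6] 'n' (letter)
Units from scan: 6
Sound units = 6 units


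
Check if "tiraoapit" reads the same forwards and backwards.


Word: "tiraoapit"
Reversed: "tipaoarit"
Forward == Backward? tiraoapit != tipaoarit
Palindrome = No


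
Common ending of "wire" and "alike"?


Word 1: "wire"
Word 2: "alike"
Comparing from end:
  Pos -1: 'e' == 'e'
  Pos -2: 'r' != 'k' (stop)
LCS = "e" (length 1)


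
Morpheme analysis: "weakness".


Word: "weakness"
Morphemes: weak | -ness
Each morpheme carries meaning
= 2 morphemes


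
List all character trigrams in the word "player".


Word: "player" (length 6)
Number of trigrams = 6 - 3 + 1 = 4
  Position 0: "pla"
  Position 1: "lay"
  Position 2: "aye"
  Position 3: "yer"
Trigrams = "pla", "lay", "aye", "yer"


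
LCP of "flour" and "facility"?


Word 1: "flour"
Word 2: "facility"
Comparing from start:
  Pos 0: 'f' == 'f'
  Pos 1: 'l' != 'a' (stop)
LCP = "f" (length 1)


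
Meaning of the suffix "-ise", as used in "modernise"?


Suffix: -ise
As in: modernise -> modern + -ise
Meaning = to make


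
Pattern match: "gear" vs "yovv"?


Pattern of "gear": [0, 1, 2, 3]
Pattern of "yovv": [0, 1, 2, 2]
Patterns do not match
Same pattern = No


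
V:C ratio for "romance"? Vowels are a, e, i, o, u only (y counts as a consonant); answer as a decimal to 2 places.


Word: "romance"
Vowels (a,e,i,o,u): 3
Consonants: 4
Ratio = 3/4
= 0.75


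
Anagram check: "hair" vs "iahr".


Word 1: "hair" → sorted: ahir
Word 2: "iahr" → sorted: ahir
Same letters? ahir == ahir
Anagram = Yes


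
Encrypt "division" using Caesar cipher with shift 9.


Word: "division"
Shift: 9
Each letter → (letter + shift) mod 26:
  'd' (3) + 9 = 12 → 'm'
  'i' (8) + 9 = 17 → 'r'
  'v' (21) + 9 = 4 → 'e'
  'i' (8) + 9 = 17 → 'r'
  's' (18) + 9 = 1 → 'b'
  'i' (8) + 9 = 17 → 'r'
  'o' (14) + 9 = 23 → 'x'
  'n' (13) + 9 = 22 → 'w'
Result = "mrerbrxw"


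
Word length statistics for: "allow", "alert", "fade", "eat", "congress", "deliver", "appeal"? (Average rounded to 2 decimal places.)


Lengths: "allow"=5, "alert"=5, "fade"=4, "eat"=3, "congress"=8, "deliver"=7, "appeal"=6
Sum = 38, Count = 7
Average = 38/7 = 5.43
= avg=5.43, min=3, max=8


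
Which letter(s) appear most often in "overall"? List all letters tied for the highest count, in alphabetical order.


Word: "overall"
Letter counts:
  'a': 1
  'e': 1
  'l': 2
  'o': 1
  'r': 1
  'v': 1
Maximum count = 2
Most frequent = 'l' (2 times each)


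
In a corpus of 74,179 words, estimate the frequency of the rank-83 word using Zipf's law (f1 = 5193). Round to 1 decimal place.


Zipf's law: f(r) = f(1) / r
f(1) = 5193
f(83) = 5193 / 83
= 62.6 occurrences


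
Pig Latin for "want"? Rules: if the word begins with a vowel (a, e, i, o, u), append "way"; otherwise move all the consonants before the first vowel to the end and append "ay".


Word: "want"
Starts with consonant(s) → move to end, add 'ay'
Consonant cluster: "w"
Pig Latin = "antway"


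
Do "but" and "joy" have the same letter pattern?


Pattern of "but": [0, 1, 2]
Pattern of "joy": [0, 1, 2]
Patterns match
Same pattern = Yes


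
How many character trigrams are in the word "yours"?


Word: "yours" (length 5)
Number of 3-grams = length - 3 + 1 = 5 - 3 + 1
= 3


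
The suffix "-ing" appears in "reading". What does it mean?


Suffix: -ing
Example: reading = read + -ing
Meaning = present participle


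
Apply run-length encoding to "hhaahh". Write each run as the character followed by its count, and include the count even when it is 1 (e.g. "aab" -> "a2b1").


String: "hhaahh"
Scanning for consecutive runs:
  'h' x 2
  'a' x 2
  'h' x 2
RLE = "h2a2h2"


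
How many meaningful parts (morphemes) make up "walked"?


Word: "walked"
Morphemes: walk | -ed
Each morpheme carries meaning
= 2 morphemes


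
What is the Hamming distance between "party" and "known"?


Comparing character by character (same length = 5):
  Pos 0: 'p' vs 'k' !=
  Pos 1: 'a' vs 'n' !=
  Pos 2: 'r' vs 'o' !=
  Pos 3: 't' vs 'w' !=
  Pos 4: 'y' vs 'n' !=
Hamming distance = 5


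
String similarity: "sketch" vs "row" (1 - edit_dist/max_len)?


Word 1: "sketch" (length 6)
Word 2: "row" (length 3)
One optimal edit sequence:
  1. delete 's'  (+1)
  2. delete 'k'  (+1)
  3. delete 'e'  (+1)
  4. substitute 't' -> 'r'  (+1)
  5. substitute 'c' -> 'o'  (+1)
  6. substitute 'h' -> 'w'  (+1)
Edit distance = 6
Max length = max(6, 3) = 6
Similarity = 1 - 6/6
= 0.0000


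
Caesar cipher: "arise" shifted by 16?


Word: "arise"
Shift: 16
Each letter → (letter + shift) mod 26:
  'a' (0) + 16 = 16 → 'q'
  'r' (17) + 16 = 7 → 'h'
  'i' (8) + 16 = 24 → 'y'
  's' (18) + 16 = 8 → 'i'
  'e' (4) + 16 = 20 → 'u'
Result = "qhyiu"


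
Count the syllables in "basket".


Word: "basket"
Syllable breakdown: bas-ket
Counting: 2 parts
= 2 syllables


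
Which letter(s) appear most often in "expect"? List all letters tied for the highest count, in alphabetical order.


Word: "expect"
Letter counts:
  'c': 1
  'e': 2
  'p': 1
  't': 1
  'x': 1
Maximum count = 2
Most frequent = 'e' (2 times each)


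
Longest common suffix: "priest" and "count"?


Word 1: "priest"
Word 2: "count"
Comparing from end:
  Pos -1: 't' == 't'
  Pos -2: 's' != 'n' (stop)
LCS = "t" (length 1)


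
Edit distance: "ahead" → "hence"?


Word 1: "ahead" (length 5)
Word 2: "hence" (length 5)
One optimal edit sequence (insert/delete/substitute each cost 1):
  1. delete 'a'  (+1)
  2. keep 'h'
  3. keep 'e'
  4. insert 'n'  (+1)
  5. substitute 'a' -> 'c'  (+1)
  6. substitute 'd' -> 'e'  (+1)
Total edit operations: 4
Edit distance = 4


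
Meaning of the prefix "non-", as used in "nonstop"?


Prefix: non-
Example: nonstop (non- + stop)
Meaning = not


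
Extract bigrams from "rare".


Word: "rare" (length 4)
Number of bigrams = 4 - 2 + 1 = 3
  Position 0: "ra"
  Position 1: "ar"
  Position 2: "re"
Bigrams = "ra", "ar", "re"


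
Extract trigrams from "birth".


Word: "birth" (length 5)
Number of trigrams = 5 - 3 + 1 = 3
  Position 0: "bir"
  Position 1: "irt"
  Position 2: "rth"
Trigrams = "bir", "irt", "rth"


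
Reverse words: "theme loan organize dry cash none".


Original: "theme loan organize dry cash none"
Words (1..n): theme | loan | organize | dry | cash | none
Reversed (n..1): none | cash | dry | organize | loan | theme
Result = "none cash dry organize loan theme"


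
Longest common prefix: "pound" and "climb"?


Word 1: "pound"
Word 2: "climb"
Comparing from start:
  Pos 0: 'p' != 'c' (stop)
LCP = "" (length 0)


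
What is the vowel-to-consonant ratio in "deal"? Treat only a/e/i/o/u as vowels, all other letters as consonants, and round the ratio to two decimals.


Word: "deal"
Vowels (a,e,i,o,u): 2
Consonants: 2
Ratio = 2/2
= 1.00


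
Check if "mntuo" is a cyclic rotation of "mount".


Word: "mount", Candidate: "mntuo"
Method: check if candidate is substring of word+word
"mountmount" contains "mntuo"? No
Is rotation = No


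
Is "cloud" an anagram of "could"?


Word 1: "could" → sorted: cdlou
Word 2: "cloud" → sorted: cdlou
Same letters? cdlou == cdlou
Anagram = Yes


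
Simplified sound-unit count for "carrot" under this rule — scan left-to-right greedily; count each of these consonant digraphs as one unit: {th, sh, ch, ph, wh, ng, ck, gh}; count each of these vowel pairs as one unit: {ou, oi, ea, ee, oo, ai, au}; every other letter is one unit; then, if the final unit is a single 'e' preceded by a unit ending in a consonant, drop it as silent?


Word: "carrot" (6 letters)
Left-to-right scan:
  1. 'c' (letter)
  2. 'a' (letter)
  3. 'r' (letter)
  4. 'r' (letter)
  5. 'o' (letter)
  6. 't' (letter)
Units from scan: 6
Sound units = 6 units


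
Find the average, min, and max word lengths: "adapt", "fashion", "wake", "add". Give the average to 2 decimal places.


Lengths: "adapt"=5, "fashion"=7, "wake"=4, "add"=3
Sum = 19, Count = 4
Average = 19/4 = 4.75
= avg=4.75, min=3, max=7


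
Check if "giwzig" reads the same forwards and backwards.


Word: "giwzig"
Reversed: "gizwig"
Forward == Backward? giwzig != gizwig
Palindrome = No


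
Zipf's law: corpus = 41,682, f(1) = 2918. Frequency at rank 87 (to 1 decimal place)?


Zipf's law: f(r) = f(1) / r
f(1) = 2918
f(87) = 2918 / 87
= 33.5 occurrences


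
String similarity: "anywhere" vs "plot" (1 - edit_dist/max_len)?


Word 1: "anywhere" (length 8)
Word 2: "plot" (length 4)
One optimal edit sequence:
  1. delete 'a'  (+1)
  2. delete 'n'  (+1)
  3. delete 'y'  (+1)
  4. delete 'w'  (+1)
  5. substitute 'h' -> 'p'  (+1)
  6. substitute 'e' -> 'l'  (+1)
  7. substitute 'r' -> 'o'  (+1)
  8. substitute 'e' -> 't'  (+1)
Edit distance = 8
Max length = max(8, 4) = 8
Similarity = 1 - 8/8
= 0.0000


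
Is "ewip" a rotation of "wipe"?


Word: "wipe", Candidate: "ewip"
Method: check if candidate is substring of word+word
"wipewipe" contains "ewip"? Yes
Is rotation = Yes


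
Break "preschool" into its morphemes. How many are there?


Word: "preschool"
Morphemes: pre- + school
Each morpheme carries meaning
= 2 morphemes


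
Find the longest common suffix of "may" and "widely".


Word 1: "may"
Word 2: "widely"
Comparing from end:
  Pos -1: 'y' == 'y'
  Pos -2: 'a' != 'l' (stop)
LCS = "y" (length 1)


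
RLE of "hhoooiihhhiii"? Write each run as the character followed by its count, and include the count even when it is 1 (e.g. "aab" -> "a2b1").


String: "hhoooiihhhiii"
Scanning for consecutive runs:
  'h' x 2
  'o' x 3
  'i' x 2
  'h' x 3
  'i' x 3
RLE = "h2o3i2h3i3"


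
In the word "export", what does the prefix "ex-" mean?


Prefix: ex-
Example: export (ex- + port)
Meaning = out / former


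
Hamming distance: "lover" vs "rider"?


Comparing character by character (same length = 5):
  Pos 0: 'l' vs 'r' !=
  Pos 1: 'o' vs 'i' !=
  Pos 2: 'v' vs 'd' !=
  Pos 3: 'e' vs 'e' =
  Pos 4: 'r' vs 'r' =
Hamming distance = 3


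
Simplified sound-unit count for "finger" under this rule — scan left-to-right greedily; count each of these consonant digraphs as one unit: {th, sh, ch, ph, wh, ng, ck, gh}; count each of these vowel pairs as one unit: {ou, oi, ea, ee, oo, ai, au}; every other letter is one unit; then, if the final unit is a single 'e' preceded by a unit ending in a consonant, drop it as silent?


Word: "finger" (6 letters)
Left-to-right scan:
  [1] 'f' (letter)
  [2] 'i' (letter)
  [3] 'ng' (digraph)
  [4] 'e' (letter)
  [5] 'r' (letter)
Units from scan: 5
Sound units = 5 units


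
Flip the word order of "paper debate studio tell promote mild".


Original: "paper debate studio tell promote mild"
Words (1..n): paper | debate | studio | tell | promote | mild
Reversed (n..1): mild | promote | tell | studio | debate | paper
Result = "mild promote tell studio debate paper"


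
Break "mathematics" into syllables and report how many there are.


Word: "mathematics"
Syllable breakdown: math · e · mat · ics
Counting: 4 parts
= 4 syllables


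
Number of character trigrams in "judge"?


Word: "judge" (length 5)
Number of 3-grams = length - 3 + 1 = 5 - 3 + 1
= 3


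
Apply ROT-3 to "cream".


Word: "cream"
Shift: 3
Each letter → (letter + shift) mod 26:
  'c' (2) + 3 = 5 → 'f'
  'r' (17) + 3 = 20 → 'u'
  'e' (4) + 3 = 7 → 'h'
  'a' (0) + 3 = 3 → 'd'
  'm' (12) + 3 = 15 → 'p'
Result = "fuhdp"


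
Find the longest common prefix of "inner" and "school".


Word 1: "inner"
Word 2: "school"
Comparing from start:
  Pos 0: 'i' != 's' (stop)
LCP = "" (length 0)


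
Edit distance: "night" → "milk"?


Word 1: "night" (length 5)
Word 2: "milk" (length 4)
One optimal edit sequence (insert/delete/substitute each cost 1):
  1. substitute 'n' -> 'm'  (+1)
  2. keep 'i'
  3. delete 'g'  (+1)
  4. substitute 'h' -> 'l'  (+1)
  5. substitute 't' -> 'k'  (+1)
Total edit operations: 4
Edit distance = 4


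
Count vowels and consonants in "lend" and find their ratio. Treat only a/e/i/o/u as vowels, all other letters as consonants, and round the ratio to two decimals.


Word: "lend"
Vowels (a,e,i,o,u): 1
Consonants: 3
Ratio = 1/3
= 0.33


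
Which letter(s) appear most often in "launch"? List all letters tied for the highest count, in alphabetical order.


Word: "launch"
Letter counts:
  'a': 1
  'c': 1
  'h': 1
  'l': 1
  'n': 1
  'u': 1
Maximum count = 1
Most frequent = 'a', 'c', 'h', 'l', 'n', 'u' (1 time each)


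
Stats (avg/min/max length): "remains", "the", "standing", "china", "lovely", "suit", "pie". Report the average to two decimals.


Lengths: "remains"=7, "the"=3, "standing"=8, "china"=5, "lovely"=6, "suit"=4, "pie"=3
Sum = 36, Count = 7
Average = 36/7 = 5.14
= avg=5.14, min=3, max=8


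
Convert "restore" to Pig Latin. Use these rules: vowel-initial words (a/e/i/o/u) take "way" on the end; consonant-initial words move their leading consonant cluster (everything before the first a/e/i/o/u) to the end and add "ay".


Word: "restore"
Starts with consonant(s) → move to end, add 'ay'
Consonant cluster: "r"
Pig Latin = "estoreray"


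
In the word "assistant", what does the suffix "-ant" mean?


Suffix: -ant
Example: assistant = assist + -ant
Meaning = one who / that which


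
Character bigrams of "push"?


Word: "push" (length 4)
Number of bigrams = 4 - 2 + 1 = 3
  Position 0: "pu"
  Position 1: "us"
  Position 2: "sh"
Bigrams = "pu", "us", "sh"


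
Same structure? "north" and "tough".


Pattern of "north": [0, 1, 2, 3, 4]
Pattern of "tough": [0, 1, 2, 3, 4]
Patterns match
Same pattern = Yes


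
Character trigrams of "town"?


Word: "town" (length 4)
Number of trigrams = 4 - 3 + 1 = 2
  Position 0: "tow"
  Position 1: "own"
Trigrams = "tow", "own"


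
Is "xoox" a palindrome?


Word: "xoox"
Reversed: "xoox"
Forward == Backward? xoox == xoox
Palindrome = Yes


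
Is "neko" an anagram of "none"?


Word 1: "none" → sorted: enno
Word 2: "neko" → sorted: ekno
Same letters? enno != ekno
Anagram = No


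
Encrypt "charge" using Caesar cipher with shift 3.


Word: "charge"
Shift: 3
Each letter → (letter + shift) mod 26:
  'c' (2) + 3 = 5 → 'f'
  'h' (7) + 3 = 10 → 'k'
  'a' (0) + 3 = 3 → 'd'
  'r' (17) + 3 = 20 → 'u'
  'g' (6) + 3 = 9 → 'j'
  'e' (4) + 3 = 7 → 'h'
Result = "fkdujh"


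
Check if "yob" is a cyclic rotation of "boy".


Word: "boy", Candidate: "yob"
Method: check if candidate is substring of word+word
"boyboy" contains "yob"? No
Is rotation = No


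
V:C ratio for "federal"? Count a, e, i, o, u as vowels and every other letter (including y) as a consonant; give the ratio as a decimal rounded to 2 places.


Word: "federal"
Vowels (a,e,i,o,u): 3
Consonants: 4
Ratio = 3/4
= 0.75


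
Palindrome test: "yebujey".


Word: "yebujey"
Reversed: "yejubey"
Forward == Backward? yebujey != yejubey
Palindrome = No


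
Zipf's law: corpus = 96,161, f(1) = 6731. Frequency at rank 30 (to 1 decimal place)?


Zipf's law: f(r) = f(1) / r
f(1) = 6731
f(30) = 6731 / 30
= 224.4 occurrences


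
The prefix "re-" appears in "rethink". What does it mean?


Prefix: re-
Example: rethink = re- + think
Meaning = again


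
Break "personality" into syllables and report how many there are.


Word: "personality"
Syllable breakdown: per / son / al / i / ty
Counting: 5 parts
= 5 syllables


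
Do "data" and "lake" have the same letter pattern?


Pattern of "data": [0, 1, 2, 1]
Pattern of "lake": [0, 1, 2, 3]
Patterns do not match
Same pattern = No


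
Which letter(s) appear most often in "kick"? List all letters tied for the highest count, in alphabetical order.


Word: "kick"
Letter counts:
  'c': 1
  'i': 1
  'k': 2
Maximum count = 2
Most frequent = 'k' (2 times each)


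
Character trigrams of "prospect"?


Word: "prospect" (length 8)
Number of trigrams = 8 - 3 + 1 = 6
  Position 0: "pro"
  Position 1: "ros"
  Position 2: "osp"
  Position 3: "spe"
  Position 4: "pec"
  Position 5: "ect"
Trigrams = "pro", "ros", "osp", "spe", "pec", "ect"


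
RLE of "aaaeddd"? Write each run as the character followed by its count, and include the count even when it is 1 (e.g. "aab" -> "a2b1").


String: "aaaeddd"
Scanning for consecutive runs:
  'a' x 3
  'e' x 1
  'd' x 3
RLE = "a3e1d3"


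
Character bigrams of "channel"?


Word: "channel" (length 7)
Number of bigrams = 7 - 2 + 1 = 6
  Position 0: "ch"
  Position 1: "ha"
  Position 2: "an"
  Position 3: "nn"
  Position 4: "ne"
  Position 5: "el"
Bigrams = "ch", "ha", "an", "nn", "ne", "el"


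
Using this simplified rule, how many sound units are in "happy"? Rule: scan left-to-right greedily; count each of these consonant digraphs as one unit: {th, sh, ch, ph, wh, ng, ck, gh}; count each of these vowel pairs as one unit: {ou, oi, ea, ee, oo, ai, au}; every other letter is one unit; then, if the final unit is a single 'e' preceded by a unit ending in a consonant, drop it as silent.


Word: "happy" (5 letters)
Left-to-right scan:
  1. 'h' (letter)
  2. 'a' (letter)
  3. 'p' (letter)
  4. 'p' (letter)
  5. 'y' (letter)
Units from scan: 5
Sound units = 5 units


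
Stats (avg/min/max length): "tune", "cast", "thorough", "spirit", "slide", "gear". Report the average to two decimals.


Lengths: "tune"=4, "cast"=4, "thorough"=8, "spirit"=6, "slide"=5, "gear"=4
Sum = 31, Count = 6
Average = 31/6 = 5.17
= avg=5.17, min=4, max=8


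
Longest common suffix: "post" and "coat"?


Word 1: "post"
Word 2: "coat"
Comparing from end:
  Pos -1: 't' == 't'
  Pos -2: 's' != 'a' (stop)
LCS = "t" (length 1)


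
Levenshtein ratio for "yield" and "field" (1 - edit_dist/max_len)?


Word 1: "yield" (length 5)
Word 2: "field" (length 5)
One optimal edit sequence:
  1. substitute 'y' -> 'f'  (+1)
  2. keep 'i'
  3. keep 'e'
  4. keep 'l'
  5. keep 'd'
Edit distance = 1
Max length = max(5, 5) = 5
Similarity = 1 - 1/5
= 0.8000


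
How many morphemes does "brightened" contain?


Word: "brightened"
Morphemes: bright / -en / -ed
Each morpheme carries meaning
= 3 morphemes


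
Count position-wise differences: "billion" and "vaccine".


Comparing character by character (same length = 7):
  Pos 0: 'b' vs 'v' !=
  Pos 1: 'i' vs 'a' !=
  Pos 2: 'l' vs 'c' !=
  Pos 3: 'l' vs 'c' !=
  Pos 4: 'i' vs 'i' =
  Pos 5: 'o' vs 'n' !=
  Pos 6: 'n' vs 'e' !=
Hamming distance = 6


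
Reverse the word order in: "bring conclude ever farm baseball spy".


Original: "bring conclude ever farm baseball spy"
Words (1..n): bring | conclude | ever | farm | baseball | spy
Reversed (n..1): spy | baseball | farm | ever | conclude | bring
Result = "spy baseball farm ever conclude bring"


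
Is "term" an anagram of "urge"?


Word 1: "urge" → sorted: egru
Word 2: "term" → sorted: emrt
Same letters? egru != emrt
Anagram = No


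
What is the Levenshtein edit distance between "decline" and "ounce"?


Word 1: "decline" (length 7)
Word 2: "ounce" (length 5)
One optimal edit sequence (insert/delete/substitute each cost 1):
  1. delete 'd'  (+1)
  2. delete 'e'  (+1)
  3. substitute 'c' -> 'o'  (+1)
  4. substitute 'l' -> 'u'  (+1)
  5. substitute 'i' -> 'n'  (+1)
  6. substitute 'n' -> 'c'  (+1)
  7. keep 'e'
Total edit operations: 6
Edit distance = 6


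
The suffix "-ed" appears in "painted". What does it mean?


Suffix: -ed
Example: painted (paint + -ed)
Meaning = past tense


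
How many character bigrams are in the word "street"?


Word: "street" (length 6)
Number of 2-grams = length - 2 + 1 = 6 - 2 + 1
= 5


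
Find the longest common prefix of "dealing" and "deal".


Word 1: "dealing"
Word 2: "deal"
Comparing from start:
  Pos 0: 'd' == 'd'
  Pos 1: 'e' == 'e'
  Pos 2: 'a' == 'a'
  Pos 3: 'l' == 'l'
LCP = "deal" (length 4)


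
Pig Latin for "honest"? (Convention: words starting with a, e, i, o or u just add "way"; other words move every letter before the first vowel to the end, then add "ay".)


Word: "honest"
Starts with consonant(s) → move to end, add 'ay'
Consonant cluster: "h"
Pig Latin = "onesthay"


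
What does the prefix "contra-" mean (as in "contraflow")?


Prefix: contra-
As in: contraflow -> contra- + flow
Meaning = against


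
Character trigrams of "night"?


Word: "night" (length 5)
Number of trigrams = 5 - 3 + 1 = 3
  Position 0: "nig"
  Position 1: "igh"
  Position 2: "ght"
Trigrams = "nig", "igh", "ght"


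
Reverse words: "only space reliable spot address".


Original: "only space reliable spot address"
Words (1..n): only | space | reliable | spot | address
Reversed (n..1): address | spot | reliable | space | only
Result = "address spot reliable space only"


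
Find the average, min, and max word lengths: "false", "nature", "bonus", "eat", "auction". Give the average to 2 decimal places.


Lengths: "false"=5, "nature"=6, "bonus"=5, "eat"=3, "auction"=7
Sum = 26, Count = 5
Average = 26/5 = 5.20
= avg=5.20, min=3, max=7


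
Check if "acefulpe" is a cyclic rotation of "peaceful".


Word: "peaceful", Candidate: "acefulpe"
Method: check if candidate is substring of word+word
"peacefulpeaceful" contains "acefulpe"? Yes
Is rotation = Yes


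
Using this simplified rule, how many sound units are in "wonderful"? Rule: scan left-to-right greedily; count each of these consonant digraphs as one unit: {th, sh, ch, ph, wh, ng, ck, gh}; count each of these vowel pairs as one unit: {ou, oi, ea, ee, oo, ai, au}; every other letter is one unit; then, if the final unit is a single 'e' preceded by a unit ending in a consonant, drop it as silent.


Word: "wonderful" (9 letters)
Left-to-right scan:
  1. 'w' (letter)
  2. 'o' (letter)
  3. 'n' (letter)
  4. 'd' (letter)
  5. 'e' (letter)
  6. 'r' (letter)
  7. 'f' (letter)
  8. 'u' (letter)
  9. 'l' (letter)
Units from scan: 9
Sound units = 9 units


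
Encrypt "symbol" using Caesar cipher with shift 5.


Word: "symbol"
Shift: 5
Each letter → (letter + shift) mod 26:
  's' (18) + 5 = 23 → 'x'
  'y' (24) + 5 = 3 → 'd'
  'm' (12) + 5 = 17 → 'r'
  'b' (1) + 5 = 6 → 'g'
  'o' (14) + 5 = 19 → 't'
  'l' (11) + 5 = 16 → 'q'
Result = "xdrgtq"


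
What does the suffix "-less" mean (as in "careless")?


Suffix: -less
Example: careless (care + -less)
Meaning = without


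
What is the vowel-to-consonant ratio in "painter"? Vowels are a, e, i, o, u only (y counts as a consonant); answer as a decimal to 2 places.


Word: "painter"
Vowels (a,e,i,o,u): 3
Consonants: 4
Ratio = 3/4
= 0.75


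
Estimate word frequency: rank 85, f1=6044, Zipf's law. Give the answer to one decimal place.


Zipf's law: f(r) = f(1) / r
f(1) = 6044
f(85) = 6044 / 85
= 71.1 occurrences


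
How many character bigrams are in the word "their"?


Word: "their" (length 5)
Number of 2-grams = length - 2 + 1 = 5 - 2 + 1
= 4


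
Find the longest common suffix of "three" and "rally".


Word 1: "three"
Word 2: "rally"
Comparing from end:
  Pos -1: 'e' != 'y' (stop)
LCS = "" (length 0)


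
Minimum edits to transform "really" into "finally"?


Word 1: "really" (length 6)
Word 2: "finally" (length 7)
One optimal edit sequence (insert/delete/substitute each cost 1):
  1. insert 'f'  (+1)
  2. substitute 'r' -> 'i'  (+1)
  3. substitute 'e' -> 'n'  (+1)
  4. keep 'a'
  5. keep 'l'
  6. keep 'l'
  7. keep 'y'
Total edit operations: 3
Edit distance = 3


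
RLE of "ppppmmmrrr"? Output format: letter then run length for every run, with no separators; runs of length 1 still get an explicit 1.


String: "ppppmmmrrr"
Scanning for consecutive runs:
  'p' x 4
  'm' x 3
  'r' x 3
RLE = "p4m3r3"


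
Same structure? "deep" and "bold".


Pattern of "deep": [0, 1, 1, 2]
Pattern of "bold": [0, 1, 2, 3]
Patterns do not match
Same pattern = No


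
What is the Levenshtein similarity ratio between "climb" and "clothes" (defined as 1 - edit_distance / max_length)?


Word 1: "climb" (length 5)
Word 2: "clothes" (length 7)
One optimal edit sequence:
  1. keep 'c'
  2. keep 'l'
  3. insert 'o'  (+1)
  4. insert 't'  (+1)
  5. substitute 'i' -> 'h'  (+1)
  6. substitute 'm' -> 'e'  (+1)
  7. substitute 'b' -> 's'  (+1)
Edit distance = 5
Max length = max(5, 7) = 7
Similarity = 1 - 5/7
= 0.2857


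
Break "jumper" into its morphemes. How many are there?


Word: "jumper"
Morphemes: jump | -er
Each morpheme carries meaning
= 2 morphemes


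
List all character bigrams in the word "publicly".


Word: "publicly" (length 8)
Number of bigrams = 8 - 2 + 1 = 7
  Position 0: "pu"
  Position 1: "ub"
  Position 2: "bl"
  Position 3: "li"
  Position 4: "ic"
  Position 5: "cl"
  Position 6: "ly"
Bigrams = "pu", "ub", "bl", "li", "ic", "cl", "ly"


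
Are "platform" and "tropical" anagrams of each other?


Word 1: "platform" → sorted: aflmoprt
Word 2: "tropical" → sorted: aciloprt
Same letters? aflmoprt != aciloprt
Anagram = No


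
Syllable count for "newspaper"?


Word: "newspaper"
Syllable breakdown: news-pa-per
Counting: 3 parts
= 3 syllables


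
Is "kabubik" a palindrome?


Word: "kabubik"
Reversed: "kibubak"
Forward == Backward? kabubik != kibubak
Palindrome = No


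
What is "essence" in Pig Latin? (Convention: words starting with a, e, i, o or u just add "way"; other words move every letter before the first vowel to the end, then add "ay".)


Word: "essence"
Starts with vowel → add 'way'
Pig Latin = "essenceway"


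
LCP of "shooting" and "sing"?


Word 1: "shooting"
Word 2: "sing"
Comparing from start:
  Pos 0: 's' == 's'
  Pos 1: 'h' != 'i' (stop)
LCP = "s" (length 1)


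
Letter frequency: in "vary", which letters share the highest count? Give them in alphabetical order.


Word: "vary"
Letter counts:
  'a': 1
  'r': 1
  'v': 1
  'y': 1
Maximum count = 1
Most frequent = 'a', 'r', 'v', 'y' (1 time each)


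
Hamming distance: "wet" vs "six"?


Comparing character by character (same length = 3):
  Pos 0: 'w' vs 's' !=
  Pos 1: 'e' vs 'i' !=
  Pos 2: 't' vs 'x' !=
Hamming distance = 3


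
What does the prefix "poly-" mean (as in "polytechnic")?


Prefix: poly-
Example: polytechnic (poly- + technic)
Meaning = many


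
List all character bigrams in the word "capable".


Word: "capable" (length 7)
Number of bigrams = 7 - 2 + 1 = 6
  Position 0: "ca"
  Position 1: "ap"
  Position 2: "pa"
  Position 3: "ab"
  Position 4: "bl"
  Position 5: "le"
Bigrams = "ca", "ap", "pa", "ab", "bl", "le"


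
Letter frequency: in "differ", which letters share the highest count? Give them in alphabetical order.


Word: "differ"
Letter counts:
  'd': 1
  'e': 1
  'f': 2
  'i': 1
  'r': 1
Maximum count = 2
Most frequent = 'f' (2 times each)


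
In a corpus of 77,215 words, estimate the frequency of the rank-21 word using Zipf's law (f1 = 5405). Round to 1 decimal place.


Zipf's law: f(r) = f(1) / r
f(1) = 5405
f(21) = 5405 / 21
= 257.4 occurrences


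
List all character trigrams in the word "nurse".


Word: "nurse" (length 5)
Number of trigrams = 5 - 3 + 1 = 3
  Position 0: "nur"
  Position 1: "urs"
  Position 2: "rse"
Trigrams = "nur", "urs", "rse"


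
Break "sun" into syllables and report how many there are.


Word: "sun"
Syllable breakdown: sun
Counting: 1 part
= 1 syllable


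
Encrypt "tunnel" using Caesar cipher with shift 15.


Word: "tunnel"
Shift: 15
Each letter → (letter + shift) mod 26:
  't' (19) + 15 = 8 → 'i'
  'u' (20) + 15 = 9 → 'j'
  'n' (13) + 15 = 2 → 'c'
  'n' (13) + 15 = 2 → 'c'
  'e' (4) + 15 = 19 → 't'
  'l' (11) + 15 = 0 → 'a'
Result = "ijccta"


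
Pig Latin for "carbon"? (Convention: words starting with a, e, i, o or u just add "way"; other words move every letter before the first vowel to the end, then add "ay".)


Word: "carbon"
Starts with consonant(s) → move to end, add 'ay'
Consonant cluster: "c"
Pig Latin = "arboncay"


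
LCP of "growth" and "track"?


Word 1: "growth"
Word 2: "track"
Comparing from start:
  Pos 0: 'g' != 't' (stop)
LCP = "" (length 0)


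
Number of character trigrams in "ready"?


Word: "ready" (length 5)
Number of 3-grams = length - 3 + 1 = 5 - 3 + 1
= 3


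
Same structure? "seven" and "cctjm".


Pattern of "seven": [0, 1, 2, 1, 3]
Pattern of "cctjm": [0, 0, 1, 2, 3]
Patterns do not match
Same pattern = No


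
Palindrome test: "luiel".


Word: "luiel"
Reversed: "leiul"
Forward == Backward? luiel != leiul
Palindrome = No


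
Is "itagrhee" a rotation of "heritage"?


Word: "heritage", Candidate: "itagrhee"
Method: check if candidate is substring of word+word
"heritageheritage" contains "itagrhee"? No
Is rotation = No


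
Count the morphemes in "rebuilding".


Word: "rebuilding"
Morphemes: re- | build | -ing
Each morpheme carries meaning
= 3 morphemes


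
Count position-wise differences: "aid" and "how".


Comparing character by character (same length = 3):
  Pos 0: 'a' vs 'h' !=
  Pos 1: 'i' vs 'o' !=
  Pos 2: 'd' vs 'w' !=
Hamming distance = 3


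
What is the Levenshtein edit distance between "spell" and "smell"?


Word 1: "spell" (length 5)
Word 2: "smell" (length 5)
One optimal edit sequence (insert/delete/substitute each cost 1):
  1. keep 's'
  2. substitute 'p' -> 'm'  (+1)
  3. keep 'e'
  4. keep 'l'
  5. keep 'l'
Total edit operations: 1
Edit distance = 1


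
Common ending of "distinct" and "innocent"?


Word 1: "distinct"
Word 2: "innocent"
Comparing from end:
  Pos -1: 't' == 't'
  Pos -2: 'c' != 'n' (stop)
LCS = "t" (length 1)


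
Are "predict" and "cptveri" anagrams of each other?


Word 1: "predict" → sorted: cdeiprt
Word 2: "cptveri" → sorted: ceiprtv
Same letters? cdeiprt != ceiprtv
Anagram = No


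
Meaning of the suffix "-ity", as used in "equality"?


Suffix: -ity
As in: equality -> equal + -ity
Meaning = quality of


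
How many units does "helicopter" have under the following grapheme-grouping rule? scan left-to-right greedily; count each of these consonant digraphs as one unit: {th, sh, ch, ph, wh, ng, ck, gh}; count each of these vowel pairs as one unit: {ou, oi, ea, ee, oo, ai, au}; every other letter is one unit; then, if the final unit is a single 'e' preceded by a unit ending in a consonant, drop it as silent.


Word: "helicopter" (10 letters)
Left-to-right scan:
  [1] 'h' (letter)
  [2] 'e' (letter)
  [3] 'l' (letter)
  [4] 'i' (letter)
  [5] 'c' (letter)
  [6] 'o' (letter)
  [7] 'p' (letter)
  [8] 't' (letter)
  [9] 'e' (letter)
  [10] 'r' (letter)
Units from scan: 10
Sound units = 10 units
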